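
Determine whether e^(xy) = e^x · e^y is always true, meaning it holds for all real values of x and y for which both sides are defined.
No, this is NOT an identity.

Claim: e^(xy) = e^x · e^y.
Test a specific point where both sides are defined: x = -1, y = -2.
LHS = e^(xy) ≈ 7.3891
RHS = e^x · e^y ≈ 0.0498
Since 7.3891 ≠ 0.0498, the equation fails at this point, so it cannot hold for all real values of x and y for which both sides are defined.
e^x · e^y = e^(x+y), not e^(xy).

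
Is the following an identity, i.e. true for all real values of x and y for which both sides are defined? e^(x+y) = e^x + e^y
Claim: e^(x+y) = e^x + e^y.
Test a specific point where both sides are defined: x = -3, y = -1.
LHS = e^(x+y) ≈ 0.0183
RHS = e^x + e^y ≈ 0.4177
Since 0.0183 ≠ 0.4177, the equation fails at this point, so it cannot hold for all real values of x and y for which both sides are defined.
The correct rule is e^(x+y) = e^x · e^y (a product, not a sum).

Conclusion: No, this is NOT an identity.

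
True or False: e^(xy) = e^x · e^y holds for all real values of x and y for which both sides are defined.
Claim: e^(xy) = e^x · e^y.
Test a specific point where both sides are defined: x = 1/2, y = 3/2.
LHS = e^(xy) ≈ 2.1170
RHS = e^x · e^y ≈ 7.3891
Since 2.1170 ≠ 7.3891, the equation fails at this point, so it cannot hold for all real values of x and y for which both sides are defined.
e^x · e^y = e^(x+y), not e^(xy).

Conclusion: False.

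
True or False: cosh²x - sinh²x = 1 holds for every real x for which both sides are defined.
Claim: cosh²x - sinh²x = 1.
Reasoning: With cosh(x) = (e^x + e^-x)/2 and sinh(x) = (e^x - e^-x)/2: cosh²x = (e^(2x) + 2 + e^(-2x))/4 and sinh²x = (e^(2x) - 2 + e^(-2x))/4. Subtracting leaves 4/4 = 1.
So the two sides agree for every real x for which both sides are defined.

Conclusion: True.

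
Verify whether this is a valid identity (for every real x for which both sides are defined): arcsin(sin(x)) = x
Claim: arcsin(sin(x)) = x.
Test a specific point where both sides are defined: x = 2π/3.
LHS = arcsin(sin(x)) ≈ 1.0472
RHS = x ≈ 2.0944
Since 1.0472 ≠ 2.0944, the equation fails at this point, so it cannot hold for every real x for which both sides are defined.
arcsin only returns values in [-π/2, π/2], so arcsin(sin(x)) = x holds only for x in that interval, not for all real x.

Conclusion: No, this is NOT an identity.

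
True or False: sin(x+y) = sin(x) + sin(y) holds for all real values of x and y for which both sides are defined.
Claim: sin(x+y) = sin(x) + sin(y).
Test a specific point where both sides are defined: x = -π/2, y = 3π/4.
LHS = sin(x+y) ≈ 0.7071
RHS = sin(x) + sin(y) ≈ -0.2929
Since 0.7071 ≠ -0.2929, the equation fails at this point, so it cannot hold for all real values of x and y for which both sides are defined.
The correct expansion is sin(x+y) = sin(x)cos(y) + cos(x)sin(y); sine is not additive.

Conclusion: False.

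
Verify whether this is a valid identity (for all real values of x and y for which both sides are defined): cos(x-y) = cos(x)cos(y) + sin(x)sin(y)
Claim: cos(x-y) = cos(x)cos(y) + sin(x)sin(y).
Reasoning: Replace y by -y in cos(x+y) = cos(x)cos(y) - sin(x)sin(y) and use cos(-y) = cos(y), sin(-y) = -sin(y): cos(x-y) = cos(x)cos(y) + sin(x)sin(y).
So the two sides agree for all real values of x and y for which both sides are defined.

Conclusion: Yes, this is an identity.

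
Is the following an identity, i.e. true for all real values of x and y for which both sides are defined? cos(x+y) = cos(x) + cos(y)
Claim: cos(x+y) = cos(x) + cos(y).
Test a specific point where both sides are defined: x = π/4, y = -π/4.
LHS = cos(x+y) ≈ 1.0000
RHS = cos(x) + cos(y) ≈ 1.4142
Since 1.0000 ≠ 1.4142, the equation fails at this point, so it cannot hold for all real values of x and y for which both sides are defined.
The correct expansion is cos(x+y) = cos(x)cos(y) - sin(x)sin(y); cosine is not additive.

Conclusion: No, this is NOT an identity.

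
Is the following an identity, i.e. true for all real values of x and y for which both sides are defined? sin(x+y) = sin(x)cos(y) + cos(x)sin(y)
Yes, this is an identity.

Claim: sin(x+y) = sin(x)cos(y) + cos(x)sin(y).
Reasoning: By Euler's formula e^(i(x+y)) = e^(ix)·e^(iy) = (cos x + i·sin x)(cos y + i·sin y). The imaginary part of the left side is sin(x+y); the imaginary part of the product is sin(x)cos(y) + cos(x)sin(y).
So the two sides agree for all real values of x and y for which both sides are defined.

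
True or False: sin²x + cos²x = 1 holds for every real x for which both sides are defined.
True.

Claim: sin²x + cos²x = 1.
Reasoning: The point (cos x, sin x) lies on the unit circle X² + Y² = 1, so cos²x + sin²x = 1 for every real x.
So the two sides agree for every real x for which both sides are defined.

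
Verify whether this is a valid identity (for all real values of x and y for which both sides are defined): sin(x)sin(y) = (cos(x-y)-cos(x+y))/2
Yes, this is an identity.

Claim: sin(x)sin(y) = (cos(x-y)-cos(x+y))/2.
Reasoning: cos(x-y) = cos(x)cos(y) + sin(x)sin(y) and cos(x+y) = cos(x)cos(y) - sin(x)sin(y). Subtracting, cos(x-y) - cos(x+y) = 2sin(x)sin(y); divide by 2.
So the two sides agree for all real values of x and y for which both sides are defined.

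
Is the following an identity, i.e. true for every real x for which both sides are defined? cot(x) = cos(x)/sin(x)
Claim: cot(x) = cos(x)/sin(x).
Reasoning: cot(x) is defined as 1/tan(x) = 1/(sin(x)/cos(x)) = cos(x)/sin(x), wherever sin(x) ≠ 0.
So the two sides agree for every real x for which both sides are defined.

Conclusion: Yes, this is an identity.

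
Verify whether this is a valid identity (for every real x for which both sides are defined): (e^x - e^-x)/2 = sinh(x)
Yes, this is an identity.

Claim: (e^x - e^-x)/2 = sinh(x).
Reasoning: This is exactly the definition of the hyperbolic sine: sinh(x) := (e^x - e^-x)/2.
So the two sides agree for every real x for which both sides are defined.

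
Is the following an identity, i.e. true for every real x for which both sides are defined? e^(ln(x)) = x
Claim: e^(ln(x)) = x.
Reasoning: For x > 0, ln(x) is by definition the exponent p such that e^p = x. Raising e to that exponent therefore returns x: e^(ln x) = x.
So the two sides agree for every real x for which both sides are defined.

Conclusion: Yes, this is an identity.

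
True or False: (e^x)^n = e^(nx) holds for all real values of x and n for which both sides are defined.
Claim: (e^x)^n = e^(nx).
Reasoning: e^x is a positive real number, and for a positive base B and real exponent n, B^n = e^(n·ln B). With B = e^x, ln B = x, so (e^x)^n = e^(n·x).
So the two sides agree for all real values of x and n for which both sides are defined.

Conclusion: True.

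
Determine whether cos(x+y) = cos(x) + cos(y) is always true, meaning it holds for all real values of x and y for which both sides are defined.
Claim: cos(x+y) = cos(x) + cos(y).
Test a specific point where both sides are defined: x = -π/2, y = -π/3.
LHS = cos(x+y) ≈ -0.8660
RHS = cos(x) + cos(y) ≈ 0.5000
Since -0.8660 ≠ 0.5000, the equation fails at this point, so it cannot hold for all real values of x and y for which both sides are defined.
The correct expansion is cos(x+y) = cos(x)cos(y) - sin(x)sin(y); cosine is not additive.

Conclusion: No, this is NOT an identity.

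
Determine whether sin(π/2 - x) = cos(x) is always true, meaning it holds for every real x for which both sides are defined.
Claim: sin(π/2 - x) = cos(x).
Reasoning: Use sin(u - v) = sin(u)cos(v) - cos(u)sin(v) with u = π/2, v = x: sin(π/2)cos(x) - cos(π/2)sin(x) = 1·cos(x) - 0·sin(x) = cos(x).
So the two sides agree for every real x for which both sides are defined.

Conclusion: Yes, this is an identity.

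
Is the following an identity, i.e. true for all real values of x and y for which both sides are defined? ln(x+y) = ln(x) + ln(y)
Claim: ln(x+y) = ln(x) + ln(y).
Test a specific point where both sides are defined: x = 3/2, y = 5.
LHS = ln(x+y) ≈ 1.8718
RHS = ln(x) + ln(y) ≈ 2.0149
Since 1.8718 ≠ 2.0149, the equation fails at this point, so it cannot hold for all real values of x and y for which both sides are defined.
ln(x) + ln(y) = ln(xy), not ln(x+y).

Conclusion: No, this is NOT an identity.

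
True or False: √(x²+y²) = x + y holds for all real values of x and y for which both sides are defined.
Claim: √(x²+y²) = x + y.
Test a specific point where both sides are defined: x = -3, y = -2.
LHS = √(x²+y²) ≈ 3.6056
RHS = x + y ≈ -5.0000
Since 3.6056 ≠ -5.0000, the equation fails at this point, so it cannot hold for all real values of x and y for which both sides are defined.
(x+y)² = x² + 2xy + y², not x² + y², so the square root does not split this way.

Conclusion: False.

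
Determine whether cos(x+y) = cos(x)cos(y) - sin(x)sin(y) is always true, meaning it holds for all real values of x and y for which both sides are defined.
Yes, this is an identity.

Claim: cos(x+y) = cos(x)cos(y) - sin(x)sin(y).
Reasoning: By Euler's formula e^(i(x+y)) = e^(ix)·e^(iy) = (cos x + i·sin x)(cos y + i·sin y). The real part of the left side is cos(x+y); the real part of the product is cos(x)cos(y) - sin(x)sin(y) (since i·i = -1).
So the two sides agree for all real values of x and y for which both sides are defined.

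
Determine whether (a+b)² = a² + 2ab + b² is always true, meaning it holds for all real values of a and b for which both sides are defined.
Claim: (a+b)² = a² + 2ab + b².
Reasoning: Expand: (a+b)² = (a+b)(a+b) = a·a + a·b + b·a + b·b = a² + 2ab + b².
So the two sides agree for all real values of a and b for which both sides are defined.

Conclusion: Yes, this is an identity.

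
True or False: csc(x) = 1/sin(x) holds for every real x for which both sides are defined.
True.

Claim: csc(x) = 1/sin(x).
Reasoning: csc(x) is by definition the reciprocal of sin(x), wherever sin(x) ≠ 0.
So the two sides agree for every real x for which both sides are defined.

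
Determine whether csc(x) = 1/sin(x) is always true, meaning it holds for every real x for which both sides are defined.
Claim: csc(x) = 1/sin(x).
Reasoning: csc(x) is by definition the reciprocal of sin(x), wherever sin(x) ≠ 0.
So the two sides agree for every real x for which both sides are defined.

Conclusion: Yes, this is an identity.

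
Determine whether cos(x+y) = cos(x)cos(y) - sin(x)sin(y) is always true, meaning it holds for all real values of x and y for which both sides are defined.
Claim: cos(x+y) = cos(x)cos(y) - sin(x)sin(y).
Reasoning: By Euler's formula e^(i(x+y)) = e^(ix)·e^(iy) = (cos x + i·sin x)(cos y + i·sin y). The real part of the left side is cos(x+y); the real part of the product is cos(x)cos(y) - sin(x)sin(y) (since i·i = -1).
So the two sides agree for all real values of x and y for which both sides are defined.

Conclusion: Yes, this is an identity.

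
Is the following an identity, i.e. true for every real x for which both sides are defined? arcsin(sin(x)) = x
Claim: arcsin(sin(x)) = x.
Test a specific point where both sides are defined: x = π.
LHS = arcsin(sin(x)) ≈ 0.0000
RHS = x ≈ 3.1416
Since 0.0000 ≠ 3.1416, the equation fails at this point, so it cannot hold for every real x for which both sides are defined.
arcsin only returns values in [-π/2, π/2], so arcsin(sin(x)) = x holds only for x in that interval, not for all real x.

Conclusion: No, this is NOT an identity.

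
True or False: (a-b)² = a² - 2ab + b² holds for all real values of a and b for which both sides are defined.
Claim: (a-b)² = a² - 2ab + b².
Reasoning: Expand: (a-b)² = (a-b)(a-b) = a·a - a·b - b·a + b·b = a² - 2ab + b².
So the two sides agree for all real values of a and b for which both sides are defined.

Conclusion: True.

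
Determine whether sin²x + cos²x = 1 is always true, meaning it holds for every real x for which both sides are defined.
Claim: sin²x + cos²x = 1.
Reasoning: The point (cos x, sin x) lies on the unit circle X² + Y² = 1, so cos²x + sin²x = 1 for every real x.
So the two sides agree for every real x for which both sides are defined.

Conclusion: Yes, this is an identity.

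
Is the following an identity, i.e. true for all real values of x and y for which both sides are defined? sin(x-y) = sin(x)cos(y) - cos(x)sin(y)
Yes, this is an identity.

Claim: sin(x-y) = sin(x)cos(y) - cos(x)sin(y).
Reasoning: Replace y by -y in sin(x+y) = sin(x)cos(y) + cos(x)sin(y) and use cos(-y) = cos(y), sin(-y) = -sin(y): sin(x-y) = sin(x)cos(y) - cos(x)sin(y).
So the two sides agree for all real values of x and y for which both sides are defined.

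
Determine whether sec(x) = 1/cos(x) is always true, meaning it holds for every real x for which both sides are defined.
Claim: sec(x) = 1/cos(x).
Reasoning: sec(x) is by definition the reciprocal of cos(x), wherever cos(x) ≠ 0.
So the two sides agree for every real x for which both sides are defined.

Conclusion: Yes, this is an identity.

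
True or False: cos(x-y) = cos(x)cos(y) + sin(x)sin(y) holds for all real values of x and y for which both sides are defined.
Claim: cos(x-y) = cos(x)cos(y) + sin(x)sin(y).
Reasoning: Replace y by -y in cos(x+y) = cos(x)cos(y) - sin(x)sin(y) and use cos(-y) = cos(y), sin(-y) = -sin(y): cos(x-y) = cos(x)cos(y) + sin(x)sin(y).
So the two sides agree for all real values of x and y for which both sides are defined.

Conclusion: True.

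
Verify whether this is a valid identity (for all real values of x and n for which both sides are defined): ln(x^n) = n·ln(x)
Claim: ln(x^n) = n·ln(x).
Reasoning: The right side requires x > 0. For x > 0, x^n = (e^(ln x))^n = e^(n·ln x), so taking ln of both sides gives ln(x^n) = n·ln(x).
So the two sides agree for all real values of x and n for which both sides are defined.

Conclusion: Yes, this is an identity.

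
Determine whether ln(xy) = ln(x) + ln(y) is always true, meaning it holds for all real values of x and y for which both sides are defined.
Yes, this is an identity.

Claim: ln(xy) = ln(x) + ln(y).
Reasoning: Both sides are simultaneously defined only when x, y > 0. Write x = e^p, y = e^q (p = ln x, q = ln y). Then xy = e^p · e^q = e^(p+q), so ln(xy) = p + q = ln(x) + ln(y).
So the two sides agree for all real values of x and y for which both sides are defined.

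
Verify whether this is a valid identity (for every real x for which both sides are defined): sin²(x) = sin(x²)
No, this is NOT an identity.

Claim: sin²(x) = sin(x²).
Test a specific point where both sides are defined: x = 2π/3.
LHS = sin²(x) ≈ 0.7500
RHS = sin(x²) ≈ -0.9474
Since 0.7500 ≠ -0.9474, the equation fails at this point, so it cannot hold for every real x for which both sides are defined.
sin²(x) means (sin x)², squaring the output; sin(x²) squares the input. These are different functions.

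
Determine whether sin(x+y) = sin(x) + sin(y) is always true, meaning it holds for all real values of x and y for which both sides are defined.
Claim: sin(x+y) = sin(x) + sin(y).
Test a specific point where both sides are defined: x = 2π/3, y = -π/3.
LHS = sin(x+y) ≈ 0.8660
RHS = sin(x) + sin(y) ≈ 0.0000
Since 0.8660 ≠ 0.0000, the equation fails at this point, so it cannot hold for all real values of x and y for which both sides are defined.
The correct expansion is sin(x+y) = sin(x)cos(y) + cos(x)sin(y); sine is not additive.

Conclusion: No, this is NOT an identity.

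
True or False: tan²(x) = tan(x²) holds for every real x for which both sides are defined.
Claim: tan²(x) = tan(x²).
Test a specific point where both sides are defined: x = π/6.
LHS = tan²(x) ≈ 0.3333
RHS = tan(x²) ≈ 0.2812
Since 0.3333 ≠ 0.2812, the equation fails at this point, so it cannot hold for every real x for which both sides are defined.
tan²(x) means (tan x)², squaring the output; tan(x²) squares the input. These are different functions.

Conclusion: False.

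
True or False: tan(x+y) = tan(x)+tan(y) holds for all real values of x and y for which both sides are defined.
Claim: tan(x+y) = tan(x)+tan(y).
Test a specific point where both sides are defined: x = -π/4, y = -π/6.
LHS = tan(x+y) ≈ -3.7321
RHS = tan(x)+tan(y) ≈ -1.5774
Since -3.7321 ≠ -1.5774, the equation fails at this point, so it cannot hold for all real values of x and y for which both sides are defined.
The correct formula is tan(x+y) = (tan(x) + tan(y))/(1 - tan(x)tan(y)).

Conclusion: False.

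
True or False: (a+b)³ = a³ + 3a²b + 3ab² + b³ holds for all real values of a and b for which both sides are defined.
True.

Claim: (a+b)³ = a³ + 3a²b + 3ab² + b³.
Reasoning: (a+b)³ = (a+b)(a+b)² = (a+b)(a² + 2ab + b²) = a³ + 2a²b + ab² + a²b + 2ab² + b³ = a³ + 3a²b + 3ab² + b³.
So the two sides agree for all real values of a and b for which both sides are defined.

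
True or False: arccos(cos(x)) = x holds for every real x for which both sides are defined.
Claim: arccos(cos(x)) = x.
Test a specific point where both sides are defined: x = -π/4.
LHS = arccos(cos(x)) ≈ 0.7854
RHS = x ≈ -0.7854
Since 0.7854 ≠ -0.7854, the equation fails at this point, so it cannot hold for every real x for which both sides are defined.
arccos only returns values in [0, π], so arccos(cos(x)) = x holds only for x in that interval, not for all real x.

Conclusion: False.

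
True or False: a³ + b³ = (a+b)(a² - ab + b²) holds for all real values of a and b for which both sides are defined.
True.

Claim: a³ + b³ = (a+b)(a² - ab + b²).
Reasoning: Expand the right side: (a+b)(a² - ab + b²) = a³ - a²b + ab² + a²b - ab² + b³ = a³ + b³ (the middle terms cancel in pairs).
So the two sides agree for all real values of a and b for which both sides are defined.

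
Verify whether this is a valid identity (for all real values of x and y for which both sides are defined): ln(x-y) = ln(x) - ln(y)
No, this is NOT an identity.

Claim: ln(x-y) = ln(x) - ln(y).
Test a specific point where both sides are defined: x = 5, y = 3.
LHS = ln(x-y) ≈ 0.6931
RHS = ln(x) - ln(y) ≈ 0.5108
Since 0.6931 ≠ 0.5108, the equation fails at this point, so it cannot hold for all real values of x and y for which both sides are defined.
ln(x) - ln(y) = ln(x/y), not ln(x-y).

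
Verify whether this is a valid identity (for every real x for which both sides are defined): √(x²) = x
Claim: √(x²) = x.
Test a specific point where both sides are defined: x = -2.
LHS = √(x²) ≈ 2.0000
RHS = x ≈ -2.0000
Since 2.0000 ≠ -2.0000, the equation fails at this point, so it cannot hold for every real x for which both sides are defined.
√(x²) = |x|, which differs from x whenever x < 0 (both sides are defined for every real x).

Conclusion: No, this is NOT an identity.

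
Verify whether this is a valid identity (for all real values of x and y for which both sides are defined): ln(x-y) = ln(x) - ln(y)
Claim: ln(x-y) = ln(x) - ln(y).
Test a specific point where both sides are defined: x = 5, y = 3.
LHS = ln(x-y) ≈ 0.6931
RHS = ln(x) - ln(y) ≈ 0.5108
Since 0.6931 ≠ 0.5108, the equation fails at this point, so it cannot hold for all real values of x and y for which both sides are defined.
ln(x) - ln(y) = ln(x/y), not ln(x-y).

Conclusion: No, this is NOT an identity.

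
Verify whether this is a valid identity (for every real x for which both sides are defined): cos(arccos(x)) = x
Claim: cos(arccos(x)) = x.
Reasoning: For -1 ≤ x ≤ 1 (where arccos is defined), arccos(x) is by definition an angle whose cosine equals x. Taking the cosine of that angle returns x. (Note the other order, arccos(cos x) = x, is NOT an identity.)
So the two sides agree for every real x for which both sides are defined.

Conclusion: Yes, this is an identity.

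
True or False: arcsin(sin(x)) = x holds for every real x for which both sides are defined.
Claim: arcsin(sin(x)) = x.
Test a specific point where both sides are defined: x = 2π/3.
LHS = arcsin(sin(x)) ≈ 1.0472
RHS = x ≈ 2.0944
Since 1.0472 ≠ 2.0944, the equation fails at this point, so it cannot hold for every real x for which both sides are defined.
arcsin only returns values in [-π/2, π/2], so arcsin(sin(x)) = x holds only for x in that interval, not for all real x.

Conclusion: False.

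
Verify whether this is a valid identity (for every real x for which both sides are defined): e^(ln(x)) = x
Yes, this is an identity.

Claim: e^(ln(x)) = x.
Reasoning: For x > 0, ln(x) is by definition the exponent p such that e^p = x. Raising e to that exponent therefore returns x: e^(ln x) = x.
So the two sides agree for every real x for which both sides are defined.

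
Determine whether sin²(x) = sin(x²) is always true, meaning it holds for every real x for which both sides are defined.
No, this is NOT an identity.

Claim: sin²(x) = sin(x²).
Test a specific point where both sides are defined: x = π/2.
LHS = sin²(x) ≈ 1.0000
RHS = sin(x²) ≈ 0.6243
Since 1.0000 ≠ 0.6243, the equation fails at this point, so it cannot hold for every real x for which both sides are defined.
sin²(x) means (sin x)², squaring the output; sin(x²) squares the input. These are different functions.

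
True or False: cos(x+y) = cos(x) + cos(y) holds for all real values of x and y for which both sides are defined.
False.

Claim: cos(x+y) = cos(x) + cos(y).
Test a specific point where both sides are defined: x = -π/6, y = -π/3.
LHS = cos(x+y) ≈ 0.0000
RHS = cos(x) + cos(y) ≈ 1.3660
Since 0.0000 ≠ 1.3660, the equation fails at this point, so it cannot hold for all real values of x and y for which both sides are defined.
The correct expansion is cos(x+y) = cos(x)cos(y) - sin(x)sin(y); cosine is not additive.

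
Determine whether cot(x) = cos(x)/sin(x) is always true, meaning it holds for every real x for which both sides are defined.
Yes, this is an identity.

Claim: cot(x) = cos(x)/sin(x).
Reasoning: cot(x) is defined as 1/tan(x) = 1/(sin(x)/cos(x)) = cos(x)/sin(x), wherever sin(x) ≠ 0.
So the two sides agree for every real x for which both sides are defined.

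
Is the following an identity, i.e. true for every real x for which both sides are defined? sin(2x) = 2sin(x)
No, this is NOT an identity.

Claim: sin(2x) = 2sin(x).
Test a specific point where both sides are defined: x = π/4.
LHS = sin(2x) ≈ 1.0000
RHS = 2sin(x) ≈ 1.4142
Since 1.0000 ≠ 1.4142, the equation fails at this point, so it cannot hold for every real x for which both sides are defined.
The correct double-angle formula is sin(2x) = 2sin(x)cos(x).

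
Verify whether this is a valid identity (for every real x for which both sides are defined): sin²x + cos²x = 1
Claim: sin²x + cos²x = 1.
Reasoning: The point (cos x, sin x) lies on the unit circle X² + Y² = 1, so cos²x + sin²x = 1 for every real x.
So the two sides agree for every real x for which both sides are defined.

Conclusion: Yes, this is an identity.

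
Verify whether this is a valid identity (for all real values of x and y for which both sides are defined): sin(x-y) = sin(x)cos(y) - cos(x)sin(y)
Claim: sin(x-y) = sin(x)cos(y) - cos(x)sin(y).
Reasoning: Replace y by -y in sin(x+y) = sin(x)cos(y) + cos(x)sin(y) and use cos(-y) = cos(y), sin(-y) = -sin(y): sin(x-y) = sin(x)cos(y) - cos(x)sin(y).
So the two sides agree for all real values of x and y for which both sides are defined.

Conclusion: Yes, this is an identity.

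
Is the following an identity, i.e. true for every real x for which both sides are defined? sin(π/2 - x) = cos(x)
Yes, this is an identity.

Claim: sin(π/2 - x) = cos(x).
Reasoning: Use sin(u - v) = sin(u)cos(v) - cos(u)sin(v) with u = π/2, v = x: sin(π/2)cos(x) - cos(π/2)sin(x) = 1·cos(x) - 0·sin(x) = cos(x).
So the two sides agree for every real x for which both sides are defined.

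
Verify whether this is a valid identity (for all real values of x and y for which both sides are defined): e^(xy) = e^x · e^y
Claim: e^(xy) = e^x · e^y.
Test a specific point where both sides are defined: x = 1/2, y = 3/2.
LHS = e^(xy) ≈ 2.1170
RHS = e^x · e^y ≈ 7.3891
Since 2.1170 ≠ 7.3891, the equation fails at this point, so it cannot hold for all real values of x and y for which both sides are defined.
e^x · e^y = e^(x+y), not e^(xy).

Conclusion: No, this is NOT an identity.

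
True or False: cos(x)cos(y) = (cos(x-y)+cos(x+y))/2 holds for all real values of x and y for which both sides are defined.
Claim: cos(x)cos(y) = (cos(x-y)+cos(x+y))/2.
Reasoning: cos(x-y) = cos(x)cos(y) + sin(x)sin(y) and cos(x+y) = cos(x)cos(y) - sin(x)sin(y). Adding, cos(x-y) + cos(x+y) = 2cos(x)cos(y); divide by 2.
So the two sides agree for all real values of x and y for which both sides are defined.

Conclusion: True.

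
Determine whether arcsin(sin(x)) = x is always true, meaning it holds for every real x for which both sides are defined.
No, this is NOT an identity.

Claim: arcsin(sin(x)) = x.
Test a specific point where both sides are defined: x = π.
LHS = arcsin(sin(x)) ≈ 0.0000
RHS = x ≈ 3.1416
Since 0.0000 ≠ 3.1416, the equation fails at this point, so it cannot hold for every real x for which both sides are defined.
arcsin only returns values in [-π/2, π/2], so arcsin(sin(x)) = x holds only for x in that interval, not for all real x.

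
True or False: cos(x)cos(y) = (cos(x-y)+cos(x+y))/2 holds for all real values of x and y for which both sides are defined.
True.

Claim: cos(x)cos(y) = (cos(x-y)+cos(x+y))/2.
Reasoning: cos(x-y) = cos(x)cos(y) + sin(x)sin(y) and cos(x+y) = cos(x)cos(y) - sin(x)sin(y). Adding, cos(x-y) + cos(x+y) = 2cos(x)cos(y); divide by 2.
So the two sides agree for all real values of x and y for which both sides are defined.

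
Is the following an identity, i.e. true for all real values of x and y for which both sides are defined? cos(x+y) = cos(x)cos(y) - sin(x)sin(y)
Yes, this is an identity.

Claim: cos(x+y) = cos(x)cos(y) - sin(x)sin(y).
Reasoning: By Euler's formula e^(i(x+y)) = e^(ix)·e^(iy) = (cos x + i·sin x)(cos y + i·sin y). The real part of the left side is cos(x+y); the real part of the product is cos(x)cos(y) - sin(x)sin(y) (since i·i = -1).
So the two sides agree for all real values of x and y for which both sides are defined.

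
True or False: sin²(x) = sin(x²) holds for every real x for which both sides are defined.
Claim: sin²(x) = sin(x²).
Test a specific point where both sides are defined: x = -π/4.
LHS = sin²(x) ≈ 0.5000
RHS = sin(x²) ≈ 0.5785
Since 0.5000 ≠ 0.5785, the equation fails at this point, so it cannot hold for every real x for which both sides are defined.
sin²(x) means (sin x)², squaring the output; sin(x²) squares the input. These are different functions.

Conclusion: False.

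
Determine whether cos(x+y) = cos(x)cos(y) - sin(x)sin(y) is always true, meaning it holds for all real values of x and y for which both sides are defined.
Claim: cos(x+y) = cos(x)cos(y) - sin(x)sin(y).
Reasoning: By Euler's formula e^(i(x+y)) = e^(ix)·e^(iy) = (cos x + i·sin x)(cos y + i·sin y). The real part of the left side is cos(x+y); the real part of the product is cos(x)cos(y) - sin(x)sin(y) (since i·i = -1).
So the two sides agree for all real values of x and y for which both sides are defined.

Conclusion: Yes, this is an identity.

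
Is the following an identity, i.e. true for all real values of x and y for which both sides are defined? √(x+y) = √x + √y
No, this is NOT an identity.

Claim: √(x+y) = √x + √y.
Test a specific point where both sides are defined: x = 5, y = 3.
LHS = √(x+y) ≈ 2.8284
RHS = √x + √y ≈ 3.9681
Since 2.8284 ≠ 3.9681, the equation fails at this point, so it cannot hold for all real values of x and y for which both sides are defined.
Squaring the right side gives x + 2√(xy) + y, not x + y.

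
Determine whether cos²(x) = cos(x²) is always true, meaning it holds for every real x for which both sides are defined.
Claim: cos²(x) = cos(x²).
Test a specific point where both sides are defined: x = -π/4.
LHS = cos²(x) ≈ 0.5000
RHS = cos(x²) ≈ 0.8157
Since 0.5000 ≠ 0.8157, the equation fails at this point, so it cannot hold for every real x for which both sides are defined.
cos²(x) means (cos x)², squaring the output; cos(x²) squares the input. These are different functions.

Conclusion: No, this is NOT an identity.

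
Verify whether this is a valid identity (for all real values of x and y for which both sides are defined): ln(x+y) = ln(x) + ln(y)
No, this is NOT an identity.

Claim: ln(x+y) = ln(x) + ln(y).
Test a specific point where both sides are defined: x = 4, y = 5.
LHS = ln(x+y) ≈ 2.1972
RHS = ln(x) + ln(y) ≈ 2.9957
Since 2.1972 ≠ 2.9957, the equation fails at this point, so it cannot hold for all real values of x and y for which both sides are defined.
ln(x) + ln(y) = ln(xy), not ln(x+y).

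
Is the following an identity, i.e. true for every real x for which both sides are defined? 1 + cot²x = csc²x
Yes, this is an identity.

Claim: 1 + cot²x = csc²x.
Reasoning: Start from sin²x + cos²x = 1 and divide every term by sin²x (allowed wherever cot x and csc x are defined): 1 + cot²x = 1/sin²x = csc²x.
So the two sides agree for every real x for which both sides are defined.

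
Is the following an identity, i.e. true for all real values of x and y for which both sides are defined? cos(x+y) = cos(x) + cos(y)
Claim: cos(x+y) = cos(x) + cos(y).
Test a specific point where both sides are defined: x = 3π/4, y = -π/3.
LHS = cos(x+y) ≈ 0.2588
RHS = cos(x) + cos(y) ≈ -0.2071
Since 0.2588 ≠ -0.2071, the equation fails at this point, so it cannot hold for all real values of x and y for which both sides are defined.
The correct expansion is cos(x+y) = cos(x)cos(y) - sin(x)sin(y); cosine is not additive.

Conclusion: No, this is NOT an identity.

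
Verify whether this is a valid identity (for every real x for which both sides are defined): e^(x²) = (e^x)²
Claim: e^(x²) = (e^x)².
Test a specific point where both sides are defined: x = -2.
LHS = e^(x²) ≈ 54.5982
RHS = (e^x)² ≈ 0.0183
Since 54.5982 ≠ 0.0183, the equation fails at this point, so it cannot hold for every real x for which both sides are defined.
(e^x)² = e^(2x), and 2x ≠ x² in general.

Conclusion: No, this is NOT an identity.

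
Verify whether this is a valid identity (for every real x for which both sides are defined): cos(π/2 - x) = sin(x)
Claim: cos(π/2 - x) = sin(x).
Reasoning: Use cos(u - v) = cos(u)cos(v) + sin(u)sin(v) with u = π/2, v = x: cos(π/2)cos(x) + sin(π/2)sin(x) = 0·cos(x) + 1·sin(x) = sin(x).
So the two sides agree for every real x for which both sides are defined.

Conclusion: Yes, this is an identity.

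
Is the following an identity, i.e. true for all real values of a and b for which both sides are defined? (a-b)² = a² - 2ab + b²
Yes, this is an identity.

Claim: (a-b)² = a² - 2ab + b².
Reasoning: Expand: (a-b)² = (a-b)(a-b) = a·a - a·b - b·a + b·b = a² - 2ab + b².
So the two sides agree for all real values of a and b for which both sides are defined.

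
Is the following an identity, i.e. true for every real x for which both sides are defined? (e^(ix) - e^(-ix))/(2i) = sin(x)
Claim: (e^(ix) - e^(-ix))/(2i) = sin(x).
Reasoning: By Euler's formula e^(ix) = cos(x) + i·sin(x) and e^(-ix) = cos(x) - i·sin(x). Subtracting cancels the cosine terms: e^(ix) - e^(-ix) = 2i·sin(x); divide by 2i.
So the two sides agree for every real x for which both sides are defined.

Conclusion: Yes, this is an identity.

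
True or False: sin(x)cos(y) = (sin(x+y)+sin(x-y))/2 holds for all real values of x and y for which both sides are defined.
Claim: sin(x)cos(y) = (sin(x+y)+sin(x-y))/2.
Reasoning: sin(x+y) = sin(x)cos(y) + cos(x)sin(y) and sin(x-y) = sin(x)cos(y) - cos(x)sin(y). Adding, sin(x+y) + sin(x-y) = 2sin(x)cos(y); divide by 2.
So the two sides agree for all real values of x and y for which both sides are defined.

Conclusion: True.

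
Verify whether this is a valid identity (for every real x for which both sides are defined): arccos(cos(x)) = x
No, this is NOT an identity.

Claim: arccos(cos(x)) = x.
Test a specific point where both sides are defined: x = -π/4.
LHS = arccos(cos(x)) ≈ 0.7854
RHS = x ≈ -0.7854
Since 0.7854 ≠ -0.7854, the equation fails at this point, so it cannot hold for every real x for which both sides are defined.
arccos only returns values in [0, π], so arccos(cos(x)) = x holds only for x in that interval, not for all real x.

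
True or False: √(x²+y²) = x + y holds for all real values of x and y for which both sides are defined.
Claim: √(x²+y²) = x + y.
Test a specific point where both sides are defined: x = 1/2, y = -2.
LHS = √(x²+y²) ≈ 2.0616
RHS = x + y ≈ -1.5000
Since 2.0616 ≠ -1.5000, the equation fails at this point, so it cannot hold for all real values of x and y for which both sides are defined.
(x+y)² = x² + 2xy + y², not x² + y², so the square root does not split this way.

Conclusion: False.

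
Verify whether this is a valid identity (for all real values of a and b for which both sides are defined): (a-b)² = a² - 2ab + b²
Yes, this is an identity.

Claim: (a-b)² = a² - 2ab + b².
Reasoning: Expand: (a-b)² = (a-b)(a-b) = a·a - a·b - b·a + b·b = a² - 2ab + b².
So the two sides agree for all real values of a and b for which both sides are defined.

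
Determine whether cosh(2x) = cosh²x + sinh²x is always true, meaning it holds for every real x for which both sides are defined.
Claim: cosh(2x) = cosh²x + sinh²x.
Reasoning: cosh²x = (e^(2x) + 2 + e^(-2x))/4 and sinh²x = (e^(2x) - 2 + e^(-2x))/4. Adding gives (2e^(2x) + 2e^(-2x))/4 = (e^(2x) + e^(-2x))/2 = cosh(2x).
So the two sides agree for every real x for which both sides are defined.

Conclusion: Yes, this is an identity.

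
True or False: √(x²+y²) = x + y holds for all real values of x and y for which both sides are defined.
Claim: √(x²+y²) = x + y.
Test a specific point where both sides are defined: x = 5, y = -3.
LHS = √(x²+y²) ≈ 5.8310
RHS = x + y ≈ 2.0000
Since 5.8310 ≠ 2.0000, the equation fails at this point, so it cannot hold for all real values of x and y for which both sides are defined.
(x+y)² = x² + 2xy + y², not x² + y², so the square root does not split this way.

Conclusion: False.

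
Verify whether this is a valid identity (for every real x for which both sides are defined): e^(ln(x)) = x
Yes, this is an identity.

Claim: e^(ln(x)) = x.
Reasoning: For x > 0, ln(x) is by definition the exponent p such that e^p = x. Raising e to that exponent therefore returns x: e^(ln x) = x.
So the two sides agree for every real x for which both sides are defined.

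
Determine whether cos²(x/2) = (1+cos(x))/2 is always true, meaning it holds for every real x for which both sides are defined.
Claim: cos²(x/2) = (1+cos(x))/2.
Reasoning: Use cos(2θ) = 2cos²θ - 1 with θ = x/2: cos(x) = 2cos²(x/2) - 1. Solving for cos²(x/2) gives (1 + cos(x))/2.
So the two sides agree for every real x for which both sides are defined.

Conclusion: Yes, this is an identity.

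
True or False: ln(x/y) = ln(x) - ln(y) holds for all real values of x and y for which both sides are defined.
True.

Claim: ln(x/y) = ln(x) - ln(y).
Reasoning: Both sides are simultaneously defined only when x, y > 0. Write x = e^p, y = e^q. Then x/y = e^(p-q), so ln(x/y) = p - q = ln(x) - ln(y).
So the two sides agree for all real values of x and y for which both sides are defined.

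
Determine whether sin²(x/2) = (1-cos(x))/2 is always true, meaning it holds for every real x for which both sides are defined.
Yes, this is an identity.

Claim: sin²(x/2) = (1-cos(x))/2.
Reasoning: Use cos(2θ) = 1 - 2sin²θ with θ = x/2: cos(x) = 1 - 2sin²(x/2). Solving for sin²(x/2) gives (1 - cos(x))/2.
So the two sides agree for every real x for which both sides are defined.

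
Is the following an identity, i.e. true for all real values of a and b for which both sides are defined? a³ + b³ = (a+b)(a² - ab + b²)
Yes, this is an identity.

Claim: a³ + b³ = (a+b)(a² - ab + b²).
Reasoning: Expand the right side: (a+b)(a² - ab + b²) = a³ - a²b + ab² + a²b - ab² + b³ = a³ + b³ (the middle terms cancel in pairs).
So the two sides agree for all real values of a and b for which both sides are defined.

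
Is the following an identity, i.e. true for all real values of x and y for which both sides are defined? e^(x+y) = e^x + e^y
Claim: e^(x+y) = e^x + e^y.
Test a specific point where both sides are defined: x = 1/2, y = 4.
LHS = e^(x+y) ≈ 90.0171
RHS = e^x + e^y ≈ 56.2469
Since 90.0171 ≠ 56.2469, the equation fails at this point, so it cannot hold for all real values of x and y for which both sides are defined.
The correct rule is e^(x+y) = e^x · e^y (a product, not a sum).

Conclusion: No, this is NOT an identity.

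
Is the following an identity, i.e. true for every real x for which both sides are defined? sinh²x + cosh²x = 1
No, this is NOT an identity.

Claim: sinh²x + cosh²x = 1.
Test a specific point where both sides are defined: x = 4.
LHS = sinh²x + cosh²x ≈ 1490.4792
RHS = 1 ≈ 1.0000
Since 1490.4792 ≠ 1.0000, the equation fails at this point, so it cannot hold for every real x for which both sides are defined.
The correct hyperbolic identity is cosh²x - sinh²x = 1 (a difference); the sum sinh²x + cosh²x equals cosh(2x).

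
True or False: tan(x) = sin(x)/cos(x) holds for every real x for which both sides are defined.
True.

Claim: tan(x) = sin(x)/cos(x).
Reasoning: For an angle x whose terminal point on the unit circle is (cos x, sin x), tan(x) is defined as the ratio (second coordinate)/(first coordinate) = sin(x)/cos(x), wherever cos(x) ≠ 0.
So the two sides agree for every real x for which both sides are defined.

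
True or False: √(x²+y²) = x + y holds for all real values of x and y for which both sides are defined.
False.

Claim: √(x²+y²) = x + y.
Test a specific point where both sides are defined: x = 5, y = 1/2.
LHS = √(x²+y²) ≈ 5.0249
RHS = x + y ≈ 5.5000
Since 5.0249 ≠ 5.5000, the equation fails at this point, so it cannot hold for all real values of x and y for which both sides are defined.
(x+y)² = x² + 2xy + y², not x² + y², so the square root does not split this way.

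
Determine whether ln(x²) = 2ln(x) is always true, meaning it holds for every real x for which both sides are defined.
Claim: ln(x²) = 2ln(x).
Reasoning: The right side requires x > 0. For x > 0, x² = (e^(ln x))² = e^(2ln x), so ln(x²) = 2ln(x). (For x < 0 the right side is undefined, so those values are outside the claim.)
So the two sides agree for every real x for which both sides are defined.

Conclusion: Yes, this is an identity.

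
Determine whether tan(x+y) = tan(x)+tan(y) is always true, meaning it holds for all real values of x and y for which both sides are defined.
No, this is NOT an identity.

Claim: tan(x+y) = tan(x)+tan(y).
Test a specific point where both sides are defined: x = -π/3, y = π/6.
LHS = tan(x+y) ≈ -0.5774
RHS = tan(x)+tan(y) ≈ -1.1547
Since -0.5774 ≠ -1.1547, the equation fails at this point, so it cannot hold for all real values of x and y for which both sides are defined.
The correct formula is tan(x+y) = (tan(x) + tan(y))/(1 - tan(x)tan(y)).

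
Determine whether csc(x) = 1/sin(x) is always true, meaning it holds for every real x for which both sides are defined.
Yes, this is an identity.

Claim: csc(x) = 1/sin(x).
Reasoning: csc(x) is by definition the reciprocal of sin(x), wherever sin(x) ≠ 0.
So the two sides agree for every real x for which both sides are defined.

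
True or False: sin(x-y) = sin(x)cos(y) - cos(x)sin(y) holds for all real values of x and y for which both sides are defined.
Claim: sin(x-y) = sin(x)cos(y) - cos(x)sin(y).
Reasoning: Replace y by -y in sin(x+y) = sin(x)cos(y) + cos(x)sin(y) and use cos(-y) = cos(y), sin(-y) = -sin(y): sin(x-y) = sin(x)cos(y) - cos(x)sin(y).
So the two sides agree for all real values of x and y for which both sides are defined.

Conclusion: True.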